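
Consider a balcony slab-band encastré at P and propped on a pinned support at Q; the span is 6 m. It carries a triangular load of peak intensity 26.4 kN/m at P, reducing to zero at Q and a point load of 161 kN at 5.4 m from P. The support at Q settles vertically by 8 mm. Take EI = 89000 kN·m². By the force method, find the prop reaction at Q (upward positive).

R_Q = 142.9 kN

Choose R_Q as the redundant. The primary structure is the cantilever fixed at P.
Free-end deflection of the primary structure under the applied loading (downward +):
  triangular load, peak 26.4 at the fixed end: w₀L⁴/(30EI) = 1140/EI
  point load 161 at a = 5.4: Pa²(3L − a)/(6EI) = 9859/EI
  δ_0 = 10999/EI
Flexibility coefficient — unit upward force at Q: δ_{QQ} = L³/(3EI) = 72/EI.
With EI = 89000 kN·m²: δ_0 = 0.12359 m and δ_{QQ} = 0.000809 m/kN.
Compatibility — the beam at Q must follow the support down by 0.008 m: δ_0 − R_Q·δ_{QQ} = 0.008, so R_Q = (0.12359 − 0.008)/0.000809 = 142.9 kN.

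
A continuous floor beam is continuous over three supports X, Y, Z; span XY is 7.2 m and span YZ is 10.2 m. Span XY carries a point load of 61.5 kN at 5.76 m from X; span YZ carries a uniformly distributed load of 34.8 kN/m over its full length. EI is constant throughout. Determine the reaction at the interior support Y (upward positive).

R_Y = 295.8 kN

Release continuity at Y by inserting a hinge; the redundant is the internal moment M_Y. The primary structure is two simply-supported spans XY and YZ.
End slopes at the hinge Y, treating each span as simply supported:
  span XY: point load 61.5 at a = 5.76: Pab(L + a)/(6LEI) = 153/EI
  span YZ: UDL 34.8: wL³/(24EI) = 1539/EI
  relative rotation θ_0 = (153 + 1539)/EI = 1692/EI
A unit hogging moment at Y produces rotation L₁/(3EI) + L₂/(3EI) = 5.8/EI.
Slope continuity at Y: θ_0 = M_Y·5.8/EI, so M_Y = 1692/5.8 = 291.7 kN·m (hogging).
Span XY, ΣM about X with M_Y applied at Y: R_Y^{XY}·7.2 = 354.2 + 291.7, so R_Y^{XY} = 89.71 kN and R_X = 61.5 − 89.71 = -28.21 kN.
Span YZ, ΣM about Z: R_Y^{YZ}·10.2 = 1810 + 291.7, so R_Y^{YZ} = 206.1 kN and R_Z = 355 − 206.1 = 148.9 kN.
R_Y = 89.71 + 206.1 = 295.8 kN.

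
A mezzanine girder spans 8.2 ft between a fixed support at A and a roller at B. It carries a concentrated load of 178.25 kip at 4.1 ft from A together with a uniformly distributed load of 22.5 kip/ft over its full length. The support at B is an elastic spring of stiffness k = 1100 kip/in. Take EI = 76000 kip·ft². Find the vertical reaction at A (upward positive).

Take the reaction at B as the redundant and release it; the primary structure is a cantilever fixed at A.
Primary-structure tip deflection at B by superposition:
  point load 178.25 at a = 4.1: Pa²(3L − a)/(6EI) = 10238/EI
  UDL 22.5: wL⁴/(8EI) = 12716/EI
  δ_0 = 22954/EI
Tip deflection under a unit load at B: L³/(3EI) = 183.8/EI.
With EI = 76000 kip·ft²: δ_0 = 0.30202 ft and δ_{BB} = 0.002418 ft/kip.
Compatibility — the spring shortens by R_B/k under the reaction it provides: δ_0 − R_B·δ_{BB} = R_B/k. With 1/k = 1/(1100×12) ft/kip = 0.000076 ft/kip, R_B = δ_0 / (δ_{BB} + 1/k) = 0.30202 / (0.002418 + 0.000076) = 121.1 kip.
Vertical equilibrium: R_A = ΣP − R_B = 362.8 − 121.1 = 241.7 kip.

R_A = 241.7 kip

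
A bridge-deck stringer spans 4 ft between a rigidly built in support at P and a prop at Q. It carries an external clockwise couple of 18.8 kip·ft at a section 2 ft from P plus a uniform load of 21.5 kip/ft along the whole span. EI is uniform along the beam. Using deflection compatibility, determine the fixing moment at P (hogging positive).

M_P = 40.65 kip·ft

Choose R_Q as the redundant. The primary structure is the cantilever fixed at P.
Downward deflection at the released point Q due to the loads:
  clockwise couple 18.8 at a = 2: M₀a(2L − a)/(2EI) = 112.8/EI
  UDL 21.5: wL⁴/(8EI) = 688/EI
  δ_0 = 800.8/EI
Tip deflection under a unit load at Q: L³/(3EI) = 21.33/EI.
Compatibility at Q: δ_0 − R_Q·δ_{QQ} = 0, so R_Q = 800.8/21.33 = 37.54 kip.
Moment equilibrium about P: M_P = Σ(load moments about P) − R_Q·L = 190.8 − 37.54×4 = 40.65 kip·ft.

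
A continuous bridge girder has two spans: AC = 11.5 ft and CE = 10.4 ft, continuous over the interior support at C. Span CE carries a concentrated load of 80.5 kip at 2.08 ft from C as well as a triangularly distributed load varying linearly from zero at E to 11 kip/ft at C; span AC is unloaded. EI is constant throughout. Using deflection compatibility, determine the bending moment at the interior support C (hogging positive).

M_C = 94.92 kip·ft

Release continuity at C by inserting a hinge; the redundant is the internal moment M_C. The primary structure is two simply-supported spans AC and CE.
Discontinuity in slope at C on the released structure — sum the simple-span end rotations:
  span CE: point load 80.5 at a = 2.08: Pab(L + b)/(6LEI) = 417.9/EI
  span CE: triangular load, peak 11: w₀L³/(45EI) = 275/EI
  relative rotation θ_0 = (0 + 692.9)/EI = 692.9/EI
A unit hogging moment at C produces rotation L₁/(3EI) + L₂/(3EI) = 7.3/EI.
Slope continuity at C: θ_0 = M_C·7.3/EI, so M_C = 692.9/7.3 = 94.92 kip·ft (hogging).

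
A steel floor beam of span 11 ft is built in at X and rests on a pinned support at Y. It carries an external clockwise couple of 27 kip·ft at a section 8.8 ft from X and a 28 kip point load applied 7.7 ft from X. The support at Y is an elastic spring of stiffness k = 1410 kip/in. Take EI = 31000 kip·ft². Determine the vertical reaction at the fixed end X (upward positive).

Choose R_Y as the redundant. The primary structure is the cantilever fixed at X.
Free-end deflection of the primary structure under the applied loading (downward +):
  clockwise couple 27 at a = 8.8: M₀a(2L − a)/(2EI) = 1568/EI
  point load 28 at a = 7.7: Pa²(3L − a)/(6EI) = 7000/EI
  δ_0 = 8568/EI
Tip deflection under a unit load at Y: L³/(3EI) = 443.7/EI.
With EI = 31000 kip·ft²: δ_0 = 0.2764 ft and δ_{YY} = 0.014312 ft/kip.
Compatibility — the spring shortens by R_Y/k under the reaction it provides: δ_0 − R_Y·δ_{YY} = R_Y/k. With 1/k = 1/(1410×12) ft/kip = 0.000059 ft/kip, R_Y = δ_0 / (δ_{YY} + 1/k) = 0.2764 / (0.014312 + 0.000059) = 19.23 kip.
Vertical equilibrium: R_X = ΣP − R_Y = 28 − 19.23 = 8.767 kip.

R_X = 8.767 kip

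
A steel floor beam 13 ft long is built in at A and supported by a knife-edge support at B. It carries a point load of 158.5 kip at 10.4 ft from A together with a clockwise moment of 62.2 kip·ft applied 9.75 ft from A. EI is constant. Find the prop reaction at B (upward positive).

R_B = 118.3 kip

Take the reaction at B as the redundant and release it; the primary structure is a cantilever fixed at A.
Primary-structure tip deflection at B by superposition:
  point load 158.5 at a = 10.4: Pa²(3L − a)/(6EI) = 81717/EI
  clockwise couple 62.2 at a = 9.75: M₀a(2L − a)/(2EI) = 4927/EI
  δ_0 = 86644/EI
Tip deflection under a unit load at B: L³/(3EI) = 732.3/EI.
The prop prevents deflection at B: R_B = δ_0/δ_{BB} = 86644/732.3 = 118.3 kip.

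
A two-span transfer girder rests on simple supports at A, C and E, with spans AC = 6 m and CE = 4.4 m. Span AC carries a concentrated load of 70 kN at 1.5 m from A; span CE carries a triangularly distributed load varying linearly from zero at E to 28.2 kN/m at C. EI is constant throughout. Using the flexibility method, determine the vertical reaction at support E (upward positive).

R_E = 10.73 kN

Take M_C as the redundant. Released structure: two simple spans AC and CE with a hinge at C.
Discontinuity in slope at C on the released structure — sum the simple-span end rotations:
  span AC: point load 70 at a = 1.5: Pab(L + a)/(6LEI) = 98.44/EI
  span CE: triangular load, peak 28.2: w₀L³/(45EI) = 53.38/EI
  relative rotation θ_0 = (98.44 + 53.38)/EI = 151.8/EI
A unit hogging moment at C produces rotation L₁/(3EI) + L₂/(3EI) = 3.467/EI.
Compatibility: M_C·(L₁+L₂)/(3EI) = θ_0, giving M_C = 43.79 kN·m (hogging).
Span CE, ΣM about E: R_C^{CE}·4.4 = 182 + 43.79, so R_C^{CE} = 51.31 kN and R_E = 62.04 − 51.31 = 10.73 kN.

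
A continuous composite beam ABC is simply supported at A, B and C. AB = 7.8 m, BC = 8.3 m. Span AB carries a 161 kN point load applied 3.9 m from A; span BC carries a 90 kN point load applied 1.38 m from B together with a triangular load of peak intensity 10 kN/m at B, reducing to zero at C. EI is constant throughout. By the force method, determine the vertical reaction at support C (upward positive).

R_C = 6.304 kN

Insert a hinge at B; M_B is the redundant, and each span becomes simply supported.
Discontinuity in slope at B on the released structure — sum the simple-span end rotations:
  span AB: point load 161 at a = 3.9: Pab(L + a)/(6LEI) = 612.2/EI
  span BC: point load 90 at a = 1.38: Pab(L + b)/(6LEI) = 262.7/EI
  span BC: triangular load, peak 10: w₀L³/(45EI) = 127.1/EI
  relative rotation θ_0 = (612.2 + 389.7)/EI = 1002/EI
A unit hogging moment at B produces rotation L₁/(3EI) + L₂/(3EI) = 5.367/EI.
Compatibility: M_B·(L₁+L₂)/(3EI) = θ_0, giving M_B = 186.7 kN·m (hogging).
Span BC, ΣM about C: R_B^{BC}·8.3 = 852.4 + 186.7, so R_B^{BC} = 125.2 kN and R_C = 131.5 − 125.2 = 6.304 kN.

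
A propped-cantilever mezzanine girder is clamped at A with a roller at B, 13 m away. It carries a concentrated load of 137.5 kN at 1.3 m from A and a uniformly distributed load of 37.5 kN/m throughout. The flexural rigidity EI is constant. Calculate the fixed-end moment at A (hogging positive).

Remove the prop at B; the released (primary) structure is a cantilever built in at A.
Free-end deflection of the primary structure under the applied loading (downward +):
  point load 137.5 at a = 1.3: Pa²(3L − a)/(6EI) = 1460/EI
  UDL 37.5: wL⁴/(8EI) = 133880/EI
  δ_0 = 135340/EI
Tip deflection under a unit load at B: L³/(3EI) = 732.3/EI.
Compatibility at B: δ_0 − R_B·δ_{BB} = 0, so R_B = 135340/732.3 = 184.8 kN.
Moment equilibrium about A: M_A = Σ(load moments about A) − R_B·L = 3348 − 184.8×13 = 945 kN·m.

M_A = 945 kN·m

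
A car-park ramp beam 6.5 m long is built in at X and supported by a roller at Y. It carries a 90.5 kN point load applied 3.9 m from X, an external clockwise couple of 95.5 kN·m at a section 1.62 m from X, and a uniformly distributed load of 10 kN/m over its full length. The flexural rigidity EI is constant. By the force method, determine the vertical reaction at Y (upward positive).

R_Y = 73.09 kN

Remove the prop at Y; the released (primary) structure is a cantilever built in at X.
Downward deflection at the released point Y due to the loads:
  point load 90.5 at a = 3.9: Pa²(3L − a)/(6EI) = 3579/EI
  clockwise couple 95.5 at a = 1.62: M₀a(2L − a)/(2EI) = 880.3/EI
  UDL 10: wL⁴/(8EI) = 2231/EI
  δ_0 = 6691/EI
Tip deflection under a unit load at Y: L³/(3EI) = 91.54/EI.
Compatibility at Y: δ_0 − R_Y·δ_{YY} = 0, so R_Y = 6691/91.54 = 73.09 kN.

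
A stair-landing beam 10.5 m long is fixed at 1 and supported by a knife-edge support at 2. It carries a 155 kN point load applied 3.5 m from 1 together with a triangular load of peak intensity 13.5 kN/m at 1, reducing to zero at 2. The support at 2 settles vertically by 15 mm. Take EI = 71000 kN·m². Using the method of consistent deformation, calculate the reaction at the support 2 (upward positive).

R_2 = 34.38 kN

Choose R_2 as the redundant. The primary structure is the cantilever fixed at 1.
Deflection at 2 on the released cantilever, summing each load's contribution:
  point load 155 at a = 3.5: Pa²(3L − a)/(6EI) = 8861/EI
  triangular load, peak 13.5 at the fixed end: w₀L⁴/(30EI) = 5470/EI
  δ_0 = 14331/EI
Tip deflection under a unit load at 2: L³/(3EI) = 385.9/EI.
With EI = 71000 kN·m²: δ_0 = 0.20184 m and δ_{22} = 0.005435 m/kN.
Compatibility — the beam at 2 must follow the support down by 0.015 m: δ_0 − R_2·δ_{22} = 0.015, so R_2 = (0.20184 − 0.015)/0.005435 = 34.38 kN.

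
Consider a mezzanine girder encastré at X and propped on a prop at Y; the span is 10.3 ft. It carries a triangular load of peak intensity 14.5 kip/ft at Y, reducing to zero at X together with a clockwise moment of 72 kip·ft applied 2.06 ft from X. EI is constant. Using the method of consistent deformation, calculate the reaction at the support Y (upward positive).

R_Y = 44.85 kip

Release the roller at Y. Primary structure: cantilever fixed at X.
Deflection at Y on the released cantilever, summing each load's contribution:
  triangular load, peak 14.5 at the free end: 11w₀L⁴/(120EI) = 14960/EI
  clockwise couple 72 at a = 2.06: M₀a(2L − a)/(2EI) = 1375/EI
  δ_0 = 16335/EI
Flexibility coefficient — unit upward force at Y: δ_{YY} = L³/(3EI) = 364.2/EI.
Compatibility at Y: δ_0 − R_Y·δ_{YY} = 0, so R_Y = 16335/364.2 = 44.85 kip.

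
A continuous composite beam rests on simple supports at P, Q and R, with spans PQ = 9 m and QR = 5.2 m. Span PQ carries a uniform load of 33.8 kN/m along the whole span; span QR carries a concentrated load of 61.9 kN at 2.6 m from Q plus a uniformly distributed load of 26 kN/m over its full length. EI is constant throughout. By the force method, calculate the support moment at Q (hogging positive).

Insert a hinge at Q; M_Q is the redundant, and each span becomes simply supported.
Discontinuity in slope at Q on the released structure — sum the simple-span end rotations:
  span PQ: UDL 33.8: wL³/(24EI) = 1027/EI
  span QR: point load 61.9 at a = 2.6: Pab(L + b)/(6LEI) = 104.6/EI
  span QR: UDL 26: wL³/(24EI) = 152.3/EI
  relative rotation θ_0 = (1027 + 256.9)/EI = 1284/EI
A unit hogging moment at Q produces rotation L₁/(3EI) + L₂/(3EI) = 4.733/EI.
Compatibility: M_Q·(L₁+L₂)/(3EI) = θ_0, giving M_Q = 271.2 kN·m (hogging).

M_Q = 271.2 kN·m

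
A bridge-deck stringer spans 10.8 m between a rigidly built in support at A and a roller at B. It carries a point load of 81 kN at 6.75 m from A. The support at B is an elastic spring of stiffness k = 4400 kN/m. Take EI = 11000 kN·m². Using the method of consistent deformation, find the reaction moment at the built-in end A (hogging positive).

M_A = 143.4 kN·m

Release the roller at B. Primary structure: cantilever fixed at A.
Deflection at B on the released cantilever, summing each load's contribution:
  point load 81 at a = 6.75: Pa²(3L − a)/(6EI) = 15777/EI
Tip deflection under a unit load at B: L³/(3EI) = 419.9/EI.
With EI = 11000 kN·m²: δ_0 = 1.4343 m and δ_{BB} = 0.038173 m/kN.
Compatibility — the spring shortens by R_B/k under the reaction it provides: δ_0 − R_B·δ_{BB} = R_B/k. With 1/k = 0.000227 m/kN, R_B = δ_0 / (δ_{BB} + 1/k) = 1.4343 / (0.038173 + 0.000227) = 37.35 kN.
Moment equilibrium about A: M_A = Σ(load moments about A) − R_B·L = 546.8 − 37.35×10.8 = 143.4 kN·m.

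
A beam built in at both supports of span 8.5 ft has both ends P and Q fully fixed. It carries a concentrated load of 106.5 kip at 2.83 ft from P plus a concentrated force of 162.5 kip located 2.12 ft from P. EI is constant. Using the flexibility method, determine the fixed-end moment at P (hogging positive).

Release both end moments; the primary structure is a simply-supported span PQ with redundants M_P and M_Q.
End rotations of the released simple span under the applied load (×1/EI):
  at P: point load 106.5 at a = 2.83: Pab(L + b)/(6LEI) = 474.8/EI
  at Q: point load 106.5 at a = 2.83: Pab(L + a)/(6LEI) = 379.6/EI
  at P: point load 162.5 at a = 2.12: Pab(L + b)/(6LEI) = 641.3/EI
  at Q: point load 162.5 at a = 2.12: Pab(L + a)/(6LEI) = 457.7/EI
  θ_P0 = 1116/EI,  θ_Q0 = 837.3/EI
Flexibility coefficients: a unit moment at one end gives L/(3EI) there and L/(6EI) at the far end, so f₁₁ = f₂₂ = 2.833/EI and f₁₂ = f₂₁ = 1.417/EI.
Compatibility — zero rotation at each built-in end:
  2.833 M_P + 1.417 M_Q = 1116
  1.417 M_P + 2.833 M_Q = 837.3
Solving the pair gives M_P = 328.2 kip·ft and M_Q = 131.4 kip·ft (hogging).

M_P = 328.2 kip·ft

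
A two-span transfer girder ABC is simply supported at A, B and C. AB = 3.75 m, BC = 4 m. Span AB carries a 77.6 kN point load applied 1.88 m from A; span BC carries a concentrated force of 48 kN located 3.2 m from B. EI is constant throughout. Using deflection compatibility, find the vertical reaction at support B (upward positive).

Take M_B as the redundant. Released structure: two simple spans AB and BC with a hinge at B.
End slopes at the hinge B, treating each span as simply supported:
  span AB: point load 77.6 at a = 1.88: Pab(L + a)/(6LEI) = 68.26/EI
  span BC: point load 48 at a = 3.2: Pab(L + b)/(6LEI) = 24.58/EI
  relative rotation θ_0 = (68.26 + 24.58)/EI = 92.84/EI
A unit hogging moment at B produces rotation L₁/(3EI) + L₂/(3EI) = 2.583/EI.
Compatibility: M_B·(L₁+L₂)/(3EI) = θ_0, giving M_B = 35.94 kN·m (hogging).
Span AB, ΣM about A with M_B applied at B: R_B^{AB}·3.75 = 145.9 + 35.94, so R_B^{AB} = 48.49 kN and R_A = 77.6 − 48.49 = 29.11 kN.
Span BC, ΣM about C: R_B^{BC}·4 = 38.4 + 35.94, so R_B^{BC} = 18.58 kN and R_C = 48 − 18.58 = 29.42 kN.
R_B = 48.49 + 18.58 = 67.07 kN.

R_B = 67.07 kN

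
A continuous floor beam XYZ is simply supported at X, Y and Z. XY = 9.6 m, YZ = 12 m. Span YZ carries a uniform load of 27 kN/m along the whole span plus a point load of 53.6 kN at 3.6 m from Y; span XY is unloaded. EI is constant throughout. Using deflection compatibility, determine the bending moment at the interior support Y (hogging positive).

Release continuity at Y by inserting a hinge; the redundant is the internal moment M_Y. The primary structure is two simply-supported spans XY and YZ.
End slopes at the hinge Y, treating each span as simply supported:
  span YZ: UDL 27: wL³/(24EI) = 1944/EI
  span YZ: point load 53.6 at a = 3.6: Pab(L + b)/(6LEI) = 459.2/EI
  relative rotation θ_0 = (0 + 2403)/EI = 2403/EI
A unit hogging moment at Y produces rotation L₁/(3EI) + L₂/(3EI) = 7.2/EI.
Slope continuity at Y: θ_0 = M_Y·7.2/EI, so M_Y = 2403/7.2 = 333.8 kN·m (hogging).

M_Y = 333.8 kN·m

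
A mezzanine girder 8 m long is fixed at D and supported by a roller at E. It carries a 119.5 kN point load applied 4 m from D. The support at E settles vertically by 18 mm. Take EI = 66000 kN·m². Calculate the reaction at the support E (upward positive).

Remove the prop at E; the released (primary) structure is a cantilever built in at D.
Downward deflection at the released point E due to the loads:
  point load 119.5 at a = 4: Pa²(3L − a)/(6EI) = 6373/EI
Tip deflection under a unit load at E: L³/(3EI) = 170.7/EI.
With EI = 66000 kN·m²: δ_0 = 0.096566 m and δ_{EE} = 0.002586 m/kN.
Compatibility — the beam at E must follow the support down by 0.018 m: δ_0 − R_E·δ_{EE} = 0.018, so R_E = (0.096566 − 0.018)/0.002586 = 30.38 kN.

R_E = 30.38 kN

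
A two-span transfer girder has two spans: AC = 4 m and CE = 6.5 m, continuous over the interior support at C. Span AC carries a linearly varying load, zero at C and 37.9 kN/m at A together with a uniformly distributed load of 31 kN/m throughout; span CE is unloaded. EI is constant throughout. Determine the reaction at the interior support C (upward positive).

Insert a hinge at C; M_C is the redundant, and each span becomes simply supported.
End slopes at the hinge C, treating each span as simply supported:
  span AC: triangular load, peak 37.9: 7w₀L³/(360EI) = 47.16/EI
  span AC: UDL 31: wL³/(24EI) = 82.67/EI
  relative rotation θ_0 = (129.8 + 0)/EI = 129.8/EI
A unit hogging moment at C produces rotation L₁/(3EI) + L₂/(3EI) = 3.5/EI.
Compatibility: M_C·(L₁+L₂)/(3EI) = θ_0, giving M_C = 37.09 kN·m (hogging).
Span AC, ΣM about A with M_C applied at C: R_C^{AC}·4 = 349.1 + 37.09, so R_C^{AC} = 96.54 kN and R_A = 199.8 − 96.54 = 103.3 kN.
Span CE, ΣM about E: R_C^{CE}·6.5 = 0 + 37.09, so R_C^{CE} = 5.707 kN and R_E = 0 − 5.707 = -5.707 kN.
R_C = 96.54 + 5.707 = 102.2 kN.

R_C = 102.2 kN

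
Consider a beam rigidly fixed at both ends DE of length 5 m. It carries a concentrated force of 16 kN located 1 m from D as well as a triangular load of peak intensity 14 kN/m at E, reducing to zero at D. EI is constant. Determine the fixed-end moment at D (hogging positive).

M_D = 21.91 kN·m

Take the two fixed-end moments M_D, M_E as redundants; the released structure is the simple span DE.
Simple-span end rotations at D and E under the given loads:
  at D: point load 16 at a = 1: Pab(L + b)/(6LEI) = 19.2/EI
  at E: point load 16 at a = 1: Pab(L + a)/(6LEI) = 12.8/EI
  at D: triangular load, peak 14: 7w₀L³/(360EI) = 34.03/EI
  at E: triangular load, peak 14: w₀L³/(45EI) = 38.89/EI
  θ_D0 = 53.23/EI,  θ_E0 = 51.69/EI
Flexibility coefficients: a unit moment at one end gives L/(3EI) there and L/(6EI) at the far end, so f₁₁ = f₂₂ = 1.667/EI and f₁₂ = f₂₁ = 0.8333/EI.
Compatibility — zero rotation at each built-in end:
  1.667 M_D + 0.8333 M_E = 53.23
  0.8333 M_D + 1.667 M_E = 51.69
Solving the pair gives M_D = 21.91 kN·m and M_E = 20.06 kN·m (hogging).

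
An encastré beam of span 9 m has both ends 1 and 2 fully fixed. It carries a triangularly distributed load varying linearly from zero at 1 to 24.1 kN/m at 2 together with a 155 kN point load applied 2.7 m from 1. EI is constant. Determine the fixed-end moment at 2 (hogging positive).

Take the two fixed-end moments M_1, M_2 as redundants; the released structure is the simple span 12.
Simple-span end rotations at 1 and 2 under the given loads:
  at 1: triangular load, peak 24.1: 7w₀L³/(360EI) = 341.6/EI
  at 2: triangular load, peak 24.1: w₀L³/(45EI) = 390.4/EI
  at 1: point load 155 at a = 2.7: Pab(L + b)/(6LEI) = 747/EI
  at 2: point load 155 at a = 2.7: Pab(L + a)/(6LEI) = 571.3/EI
  θ_10 = 1089/EI,  θ_20 = 961.7/EI
Flexibility coefficients: a unit moment at one end gives L/(3EI) there and L/(6EI) at the far end, so f₁₁ = f₂₂ = 3/EI and f₁₂ = f₂₁ = 1.5/EI.
Compatibility — zero rotation at each built-in end:
  3 M_1 + 1.5 M_2 = 1089
  1.5 M_1 + 3 M_2 = 961.7
Solving the pair gives M_1 = 270.1 kN·m and M_2 = 185.5 kN·m (hogging).

M_2 = 185.5 kN·m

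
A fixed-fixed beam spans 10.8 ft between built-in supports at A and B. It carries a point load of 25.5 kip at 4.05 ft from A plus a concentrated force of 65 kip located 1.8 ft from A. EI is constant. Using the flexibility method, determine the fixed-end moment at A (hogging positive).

Release both end moments; the primary structure is a simply-supported span AB with redundants M_A and M_B.
Simple-span end rotations at A and B under the given loads:
  at A: point load 25.5 at a = 4.05: Pab(L + b)/(6LEI) = 188.8/EI
  at B: point load 25.5 at a = 4.05: Pab(L + a)/(6LEI) = 159.8/EI
  at A: point load 65 at a = 1.8: Pab(L + b)/(6LEI) = 321.8/EI
  at B: point load 65 at a = 1.8: Pab(L + a)/(6LEI) = 204.8/EI
  θ_A0 = 510.5/EI,  θ_B0 = 364.5/EI
Flexibility coefficients: a unit moment at one end gives L/(3EI) there and L/(6EI) at the far end, so f₁₁ = f₂₂ = 3.6/EI and f₁₂ = f₂₁ = 1.8/EI.
Compatibility — zero rotation at each built-in end:
  3.6 M_A + 1.8 M_B = 510.5
  1.8 M_A + 3.6 M_B = 364.5
Solving the pair gives M_A = 121.6 kip·ft and M_B = 40.46 kip·ft (hogging).

M_A = 121.6 kip·ft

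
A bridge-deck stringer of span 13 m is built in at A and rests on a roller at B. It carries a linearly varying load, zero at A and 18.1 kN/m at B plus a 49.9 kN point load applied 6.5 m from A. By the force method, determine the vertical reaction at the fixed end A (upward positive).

R_A = 87.25 kN

Choose R_B as the redundant. The primary structure is the cantilever fixed at A.
Deflection at B on the released cantilever, summing each load's contribution:
  triangular load, peak 18.1 at the free end: 11w₀L⁴/(120EI) = 47387/EI
  point load 49.9 at a = 6.5: Pa²(3L − a)/(6EI) = 11420/EI
  δ_0 = 58807/EI
Tip deflection under a unit load at B: L³/(3EI) = 732.3/EI.
The prop prevents deflection at B: R_B = δ_0/δ_{BB} = 58807/732.3 = 80.3 kN.
Vertical equilibrium: R_A = ΣP − R_B = 167.6 − 80.3 = 87.25 kN.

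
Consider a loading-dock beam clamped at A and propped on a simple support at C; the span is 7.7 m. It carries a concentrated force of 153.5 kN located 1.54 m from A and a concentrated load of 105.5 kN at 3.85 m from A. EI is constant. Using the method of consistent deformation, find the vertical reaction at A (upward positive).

R_A = 217.4 kN

Remove the prop at C; the released (primary) structure is a cantilever built in at A.
Downward deflection at the released point C due to the loads:
  point load 153.5 at a = 1.54: Pa²(3L − a)/(6EI) = 1308/EI
  point load 105.5 at a = 3.85: Pa²(3L − a)/(6EI) = 5017/EI
  δ_0 = 6325/EI
Tip deflection under a unit load at C: L³/(3EI) = 152.2/EI.
Compatibility at C: δ_0 − R_C·δ_{CC} = 0, so R_C = 6325/152.2 = 41.56 kN.
Vertical equilibrium: R_A = ΣP − R_C = 259 − 41.56 = 217.4 kN.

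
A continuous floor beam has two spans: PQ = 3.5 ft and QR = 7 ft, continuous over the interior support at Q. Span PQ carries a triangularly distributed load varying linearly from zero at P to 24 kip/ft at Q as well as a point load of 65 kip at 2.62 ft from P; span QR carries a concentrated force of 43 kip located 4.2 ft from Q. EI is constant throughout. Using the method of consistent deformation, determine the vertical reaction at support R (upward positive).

R_R = 18.27 kip

Take M_Q as the redundant. Released structure: two simple spans PQ and QR with a hinge at Q.
Discontinuity in slope at Q on the released structure — sum the simple-span end rotations:
  span PQ: triangular load, peak 24: w₀L³/(45EI) = 22.87/EI
  span PQ: point load 65 at a = 2.62: Pab(L + a)/(6LEI) = 43.67/EI
  span QR: point load 43 at a = 4.2: Pab(L + b)/(6LEI) = 118/EI
  relative rotation θ_0 = (66.54 + 118)/EI = 184.5/EI
A unit hogging moment at Q produces rotation L₁/(3EI) + L₂/(3EI) = 3.5/EI.
Slope continuity at Q: θ_0 = M_Q·3.5/EI, so M_Q = 184.5/3.5 = 52.72 kip·ft (hogging).
Span QR, ΣM about R: R_Q^{QR}·7 = 120.4 + 52.72, so R_Q^{QR} = 24.73 kip and R_R = 43 − 24.73 = 18.27 kip.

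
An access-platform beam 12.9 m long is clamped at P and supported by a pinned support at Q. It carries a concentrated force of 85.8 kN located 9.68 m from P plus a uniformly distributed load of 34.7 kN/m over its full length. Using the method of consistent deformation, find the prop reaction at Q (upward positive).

Choose R_Q as the redundant. The primary structure is the cantilever fixed at P.
Downward deflection at the released point Q due to the loads:
  point load 85.8 at a = 9.68: Pa²(3L − a)/(6EI) = 38885/EI
  UDL 34.7: wL⁴/(8EI) = 120115/EI
  δ_0 = 159000/EI
Flexibility coefficient — unit upward force at Q: δ_{QQ} = L³/(3EI) = 715.6/EI.
Compatibility at Q: δ_0 − R_Q·δ_{QQ} = 0, so R_Q = 159000/715.6 = 222.2 kN.

R_Q = 222.2 kN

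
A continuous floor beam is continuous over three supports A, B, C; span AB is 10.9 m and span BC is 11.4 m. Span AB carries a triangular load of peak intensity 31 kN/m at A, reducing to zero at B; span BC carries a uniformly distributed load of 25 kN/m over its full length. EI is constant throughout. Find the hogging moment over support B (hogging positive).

M_B = 312.6 kN·m

Insert a hinge at B; M_B is the redundant, and each span becomes simply supported.
Discontinuity in slope at B on the released structure — sum the simple-span end rotations:
  span AB: triangular load, peak 31: 7w₀L³/(360EI) = 780.6/EI
  span BC: UDL 25: wL³/(24EI) = 1543/EI
  relative rotation θ_0 = (780.6 + 1543)/EI = 2324/EI
A unit hogging moment at B produces rotation L₁/(3EI) + L₂/(3EI) = 7.433/EI.
Slope continuity at B: θ_0 = M_B·7.433/EI, so M_B = 2324/7.433 = 312.6 kN·m (hogging).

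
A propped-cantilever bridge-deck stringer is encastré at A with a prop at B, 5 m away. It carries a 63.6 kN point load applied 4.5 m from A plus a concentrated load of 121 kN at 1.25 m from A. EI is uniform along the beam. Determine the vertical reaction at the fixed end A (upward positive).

R_A = 120.1 kN

Choose R_B as the redundant. The primary structure is the cantilever fixed at A.
Downward deflection at the released point B due to the loads:
  point load 63.6 at a = 4.5: Pa²(3L − a)/(6EI) = 2254/EI
  point load 121 at a = 1.25: Pa²(3L − a)/(6EI) = 433.3/EI
  δ_0 = 2687/EI
Tip deflection under a unit load at B: L³/(3EI) = 41.67/EI.
Compatibility at B: δ_0 − R_B·δ_{BB} = 0, so R_B = 2687/41.67 = 64.49 kN.
Vertical equilibrium: R_A = ΣP − R_B = 184.6 − 64.49 = 120.1 kN.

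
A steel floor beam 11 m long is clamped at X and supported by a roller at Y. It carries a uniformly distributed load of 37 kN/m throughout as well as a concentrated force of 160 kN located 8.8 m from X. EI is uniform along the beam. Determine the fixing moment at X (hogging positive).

M_X = 728.6 kN·m

Remove the prop at Y; the released (primary) structure is a cantilever built in at X.
Primary-structure tip deflection at Y by superposition:
  UDL 37: wL⁴/(8EI) = 67715/EI
  point load 160 at a = 8.8: Pa²(3L − a)/(6EI) = 49975/EI
  δ_0 = 117689/EI
Tip deflection under a unit load at Y: L³/(3EI) = 443.7/EI.
The prop prevents deflection at Y: R_Y = δ_0/δ_{YY} = 117689/443.7 = 265.3 kN.
Moment equilibrium about X: M_X = Σ(load moments about X) − R_Y·L = 3646 − 265.3×11 = 728.6 kN·m.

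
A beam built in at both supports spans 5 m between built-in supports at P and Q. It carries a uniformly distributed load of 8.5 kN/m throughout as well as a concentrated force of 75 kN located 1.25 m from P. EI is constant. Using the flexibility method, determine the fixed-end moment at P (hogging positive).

M_P = 70.44 kN·m

Take the two fixed-end moments M_P, M_Q as redundants; the released structure is the simple span PQ.
On the primary (simply-supported) span, the end slopes from the loading are:
  at P: UDL 8.5: wL³/(24EI) = 44.27/EI
  at Q: UDL 8.5: wL³/(24EI) = 44.27/EI
  at P: point load 75 at a = 1.25: Pab(L + b)/(6LEI) = 102.5/EI
  at Q: point load 75 at a = 1.25: Pab(L + a)/(6LEI) = 73.24/EI
  θ_P0 = 146.8/EI,  θ_Q0 = 117.5/EI
Flexibility coefficients: a unit moment at one end gives L/(3EI) there and L/(6EI) at the far end, so f₁₁ = f₂₂ = 1.667/EI and f₁₂ = f₂₁ = 0.8333/EI.
Compatibility — zero rotation at each built-in end:
  1.667 M_P + 0.8333 M_Q = 146.8
  0.8333 M_P + 1.667 M_Q = 117.5
Solving the pair gives M_P = 70.44 kN·m and M_Q = 35.29 kN·m (hogging).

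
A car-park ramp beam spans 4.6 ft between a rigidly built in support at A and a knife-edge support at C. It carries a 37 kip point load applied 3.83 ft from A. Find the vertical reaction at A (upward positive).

R_A = 9.203 kip

Remove the prop at C; the released (primary) structure is a cantilever built in at A.
Downward deflection at the released point C due to the loads:
  point load 37 at a = 3.83: Pa²(3L − a)/(6EI) = 901.9/EI
Flexibility coefficient — unit upward force at C: δ_{CC} = L³/(3EI) = 32.45/EI.
The prop prevents deflection at C: R_C = δ_0/δ_{CC} = 901.9/32.45 = 27.8 kip.
Vertical equilibrium: R_A = ΣP − R_C = 37 − 27.8 = 9.203 kip.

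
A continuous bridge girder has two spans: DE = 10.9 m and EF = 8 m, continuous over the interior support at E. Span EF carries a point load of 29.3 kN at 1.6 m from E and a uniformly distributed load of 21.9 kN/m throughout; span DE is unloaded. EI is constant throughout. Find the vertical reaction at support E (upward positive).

Release continuity at E by inserting a hinge; the redundant is the internal moment M_E. The primary structure is two simply-supported spans DE and EF.
Discontinuity in slope at E on the released structure — sum the simple-span end rotations:
  span EF: point load 29.3 at a = 1.6: Pab(L + b)/(6LEI) = 90.01/EI
  span EF: UDL 21.9: wL³/(24EI) = 467.2/EI
  relative rotation θ_0 = (0 + 557.2)/EI = 557.2/EI
A unit hogging moment at E produces rotation L₁/(3EI) + L₂/(3EI) = 6.3/EI.
Compatibility: M_E·(L₁+L₂)/(3EI) = θ_0, giving M_E = 88.45 kN·m (hogging).
Span DE, ΣM about D with M_E applied at E: R_E^{DE}·10.9 = 0 + 88.45, so R_E^{DE} = 8.114 kN and R_D = 0 − 8.114 = -8.114 kN.
Span EF, ΣM about F: R_E^{EF}·8 = 888.3 + 88.45, so R_E^{EF} = 122.1 kN and R_F = 204.5 − 122.1 = 82.4 kN.
R_E = 8.114 + 122.1 = 130.2 kN.

R_E = 130.2 kN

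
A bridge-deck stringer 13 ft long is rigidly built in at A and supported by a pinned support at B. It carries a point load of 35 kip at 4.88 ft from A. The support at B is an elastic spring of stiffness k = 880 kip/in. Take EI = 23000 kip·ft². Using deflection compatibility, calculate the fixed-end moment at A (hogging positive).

M_A = 86.91 kip·ft

Take the reaction at B as the redundant and release it; the primary structure is a cantilever fixed at A.
Primary-structure tip deflection at B by superposition:
  point load 35 at a = 4.88: Pa²(3L − a)/(6EI) = 4740/EI
Tip deflection under a unit load at B: L³/(3EI) = 732.3/EI.
With EI = 23000 kip·ft²: δ_0 = 0.20608 ft and δ_{BB} = 0.031841 ft/kip.
Compatibility — the spring shortens by R_B/k under the reaction it provides: δ_0 − R_B·δ_{BB} = R_B/k. With 1/k = 1/(880×12) ft/kip = 0.000095 ft/kip, R_B = δ_0 / (δ_{BB} + 1/k) = 0.20608 / (0.031841 + 0.000095) = 6.453 kip.
Moment equilibrium about A: M_A = Σ(load moments about A) − R_B·L = 170.8 − 6.453×13 = 86.91 kip·ft.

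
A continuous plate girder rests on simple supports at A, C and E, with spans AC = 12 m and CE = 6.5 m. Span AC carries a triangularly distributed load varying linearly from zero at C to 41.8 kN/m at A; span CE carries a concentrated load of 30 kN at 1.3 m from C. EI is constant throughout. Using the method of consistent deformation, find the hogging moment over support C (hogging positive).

M_C = 237.6 kN·m

Take M_C as the redundant. Released structure: two simple spans AC and CE with a hinge at C.
Rotations at C on the released spans (each span's end-slope, ×1/EI):
  span AC: triangular load, peak 41.8: 7w₀L³/(360EI) = 1404/EI
  span CE: point load 30 at a = 1.3: Pab(L + b)/(6LEI) = 60.84/EI
  relative rotation θ_0 = (1404 + 60.84)/EI = 1465/EI
A unit hogging moment at C produces rotation L₁/(3EI) + L₂/(3EI) = 6.167/EI.
Slope continuity at C: θ_0 = M_C·6.167/EI, so M_C = 1465/6.167 = 237.6 kN·m (hogging).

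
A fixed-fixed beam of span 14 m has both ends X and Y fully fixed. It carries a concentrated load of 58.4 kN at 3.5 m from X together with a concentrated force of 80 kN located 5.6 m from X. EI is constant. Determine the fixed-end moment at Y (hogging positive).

M_Y = 145.8 kN·m

Release both end moments; the primary structure is a simply-supported span XY with redundants M_X and M_Y.
On the primary (simply-supported) span, the end slopes from the loading are:
  at X: point load 58.4 at a = 3.5: Pab(L + b)/(6LEI) = 626/EI
  at Y: point load 58.4 at a = 3.5: Pab(L + a)/(6LEI) = 447.1/EI
  at X: point load 80 at a = 5.6: Pab(L + b)/(6LEI) = 1004/EI
  at Y: point load 80 at a = 5.6: Pab(L + a)/(6LEI) = 878.1/EI
  θ_X0 = 1629/EI,  θ_Y0 = 1325/EI
Flexibility coefficients: a unit moment at one end gives L/(3EI) there and L/(6EI) at the far end, so f₁₁ = f₂₂ = 4.667/EI and f₁₂ = f₂₁ = 2.333/EI.
Compatibility — zero rotation at each built-in end:
  4.667 M_X + 2.333 M_Y = 1629
  2.333 M_X + 4.667 M_Y = 1325
Solving the pair gives M_X = 276.3 kN·m and M_Y = 145.8 kN·m (hogging).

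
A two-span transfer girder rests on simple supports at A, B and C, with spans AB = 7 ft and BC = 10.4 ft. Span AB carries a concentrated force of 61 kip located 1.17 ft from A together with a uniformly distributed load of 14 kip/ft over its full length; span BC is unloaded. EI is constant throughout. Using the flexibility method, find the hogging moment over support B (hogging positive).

M_B = 48.45 kip·ft

Insert a hinge at B; M_B is the redundant, and each span becomes simply supported.
End slopes at the hinge B, treating each span as simply supported:
  span AB: point load 61 at a = 1.17: Pab(L + a)/(6LEI) = 80.94/EI
  span AB: UDL 14: wL³/(24EI) = 200.1/EI
  relative rotation θ_0 = (281 + 0)/EI = 281/EI
A unit hogging moment at B produces rotation L₁/(3EI) + L₂/(3EI) = 5.8/EI.
Slope continuity at B: θ_0 = M_B·5.8/EI, so M_B = 281/5.8 = 48.45 kip·ft (hogging).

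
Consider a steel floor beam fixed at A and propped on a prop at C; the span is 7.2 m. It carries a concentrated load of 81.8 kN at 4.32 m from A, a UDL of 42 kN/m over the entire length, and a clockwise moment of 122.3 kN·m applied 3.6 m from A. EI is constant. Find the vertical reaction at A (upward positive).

Take the reaction at C as the redundant and release it; the primary structure is a cantilever fixed at A.
Primary-structure tip deflection at C by superposition:
  point load 81.8 at a = 4.32: Pa²(3L − a)/(6EI) = 4397/EI
  UDL 42: wL⁴/(8EI) = 14109/EI
  clockwise couple 122.3 at a = 3.6: M₀a(2L − a)/(2EI) = 2378/EI
  δ_0 = 20883/EI
Tip deflection under a unit load at C: L³/(3EI) = 124.4/EI.
Compatibility at C: δ_0 − R_C·δ_{CC} = 0, so R_C = 20883/124.4 = 167.8 kN.
Vertical equilibrium: R_A = ΣP − R_C = 384.2 − 167.8 = 216.4 kN.

R_A = 216.4 kN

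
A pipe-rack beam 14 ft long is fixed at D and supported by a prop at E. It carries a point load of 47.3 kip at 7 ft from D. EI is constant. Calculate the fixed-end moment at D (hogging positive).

Release the roller at E. Primary structure: cantilever fixed at D.
Deflection at E on the released cantilever, summing each load's contribution:
  point load 47.3 at a = 7: Pa²(3L − a)/(6EI) = 13520/EI
Flexibility coefficient — unit upward force at E: δ_{EE} = L³/(3EI) = 914.7/EI.
The prop prevents deflection at E: R_E = δ_0/δ_{EE} = 13520/914.7 = 14.78 kip.
Moment equilibrium about D: M_D = Σ(load moments about D) − R_E·L = 331.1 − 14.78×14 = 124.2 kip·ft.

M_D = 124.2 kip·ft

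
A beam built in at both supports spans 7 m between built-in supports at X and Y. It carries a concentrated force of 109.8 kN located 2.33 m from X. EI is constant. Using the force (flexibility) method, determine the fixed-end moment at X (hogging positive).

Take the two fixed-end moments M_X, M_Y as redundants; the released structure is the simple span XY.
On the primary (simply-supported) span, the end slopes from the loading are:
  at X: point load 109.8 at a = 2.33: Pab(L + b)/(6LEI) = 332/EI
  at Y: point load 109.8 at a = 2.33: Pab(L + a)/(6LEI) = 265.4/EI
  θ_X0 = 332/EI,  θ_Y0 = 265.4/EI
Flexibility coefficients: a unit moment at one end gives L/(3EI) there and L/(6EI) at the far end, so f₁₁ = f₂₂ = 2.333/EI and f₁₂ = f₂₁ = 1.167/EI.
Compatibility — zero rotation at each built-in end:
  2.333 M_X + 1.167 M_Y = 332
  1.167 M_X + 2.333 M_Y = 265.4
Solving the pair gives M_X = 113.9 kN·m and M_Y = 56.81 kN·m (hogging).

M_X = 113.9 kN·m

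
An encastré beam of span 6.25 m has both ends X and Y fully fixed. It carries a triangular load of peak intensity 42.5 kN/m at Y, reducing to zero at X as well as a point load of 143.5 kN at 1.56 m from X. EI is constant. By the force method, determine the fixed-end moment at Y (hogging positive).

Release both end moments; the primary structure is a simply-supported span XY with redundants M_X and M_Y.
Simple-span end rotations at X and Y under the given loads:
  at X: triangular load, peak 42.5: 7w₀L³/(360EI) = 201.8/EI
  at Y: triangular load, peak 42.5: w₀L³/(45EI) = 230.6/EI
  at X: point load 143.5 at a = 1.56: Pab(L + b)/(6LEI) = 306.3/EI
  at Y: point load 143.5 at a = 1.56: Pab(L + a)/(6LEI) = 218.7/EI
  θ_X0 = 508/EI,  θ_Y0 = 449.2/EI
Flexibility coefficients: a unit moment at one end gives L/(3EI) there and L/(6EI) at the far end, so f₁₁ = f₂₂ = 2.083/EI and f₁₂ = f₂₁ = 1.042/EI.
Compatibility — zero rotation at each built-in end:
  2.083 M_X + 1.042 M_Y = 508
  1.042 M_X + 2.083 M_Y = 449.2
Solving the pair gives M_X = 181.4 kN·m and M_Y = 124.9 kN·m (hogging).

M_Y = 124.9 kN·m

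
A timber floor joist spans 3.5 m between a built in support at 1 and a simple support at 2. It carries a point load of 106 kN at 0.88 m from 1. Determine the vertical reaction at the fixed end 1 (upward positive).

R_1 = 96.79 kN

Remove the prop at 2; the released (primary) structure is a cantilever built in at 1.
Downward deflection at the released point 2 due to the loads:
  point load 106 at a = 0.88: Pa²(3L − a)/(6EI) = 131.6/EI
Flexibility coefficient — unit upward force at 2: δ_{22} = L³/(3EI) = 14.29/EI.
Compatibility at 2: δ_0 − R_2·δ_{22} = 0, so R_2 = 131.6/14.29 = 9.209 kN.
Vertical equilibrium: R_1 = ΣP − R_2 = 106 − 9.209 = 96.79 kN.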